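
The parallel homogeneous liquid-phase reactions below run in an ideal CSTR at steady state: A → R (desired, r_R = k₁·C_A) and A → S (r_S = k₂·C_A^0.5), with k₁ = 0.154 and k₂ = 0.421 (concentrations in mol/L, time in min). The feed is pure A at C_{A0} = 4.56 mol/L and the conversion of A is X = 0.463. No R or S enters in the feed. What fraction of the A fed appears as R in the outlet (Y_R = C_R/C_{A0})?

0.169

Exit C_A = C_{A0}(1−X) = 4.56×0.537 = 2.449 mol/L.
Rates in a CSTR are evaluated at the outlet concentration: r_R = 0.154×2.449 = 0.3771, r_S = 0.421×2.449^0.5 = 0.6588.
Fraction of consumed A going to R: r_R/(r_R+r_S) = 0.3640.
C_R = 0.3640·C_{A0}·X = 0.3640×4.56×0.463 = 0.769 mol/L; Y_R = C_R/C_{A0} = 0.169.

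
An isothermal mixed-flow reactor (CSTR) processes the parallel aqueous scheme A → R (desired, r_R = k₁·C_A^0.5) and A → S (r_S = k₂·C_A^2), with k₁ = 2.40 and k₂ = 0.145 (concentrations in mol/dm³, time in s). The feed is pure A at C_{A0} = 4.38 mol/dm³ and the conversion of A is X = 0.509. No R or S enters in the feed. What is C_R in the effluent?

Exit C_A = C_{A0}(1−X) = 4.38×0.491 = 2.151 mol/dm³.
In a CSTR the entire volume is at exit conditions, so r_R = 2.40×2.151^0.5 = 3.520 and r_S = 0.145×2.151^2 = 0.6706.
Fraction of consumed A going to R: r_R/(r_R+r_S) = 0.8400.
C_R = 0.8400·C_{A0}·X = 0.8400×4.38×0.509 = 1.87 mol/dm³.

1.87 mol/dm³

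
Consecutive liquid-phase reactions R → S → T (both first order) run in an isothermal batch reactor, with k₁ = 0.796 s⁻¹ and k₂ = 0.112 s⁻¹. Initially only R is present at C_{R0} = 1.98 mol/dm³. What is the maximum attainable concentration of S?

1.44 mol/dm³

For a first-order series the maximum intermediate yield is C_{S,max}/C_{R0} = (k₁/k₂)^[k₂/(k₂−k₁)].
= (0.796/0.112)^(0.112/(0.112−0.796)) = (7.107)^(-0.1637) = 0.7253.
C_{S,max} = 0.7253×1.98 = 1.44 mol/dm³.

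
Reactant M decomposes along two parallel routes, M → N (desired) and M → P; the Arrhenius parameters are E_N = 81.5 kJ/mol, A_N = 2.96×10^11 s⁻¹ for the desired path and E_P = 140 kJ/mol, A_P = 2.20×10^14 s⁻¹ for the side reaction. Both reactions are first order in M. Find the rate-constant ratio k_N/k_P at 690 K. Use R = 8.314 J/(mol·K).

36.1

With equal orders, S_{N/P} = k_N/k_P = (A_N/A_P)·exp[(E_P−E_N)/(RT)].
(E_P−E_N)/(RT) = (140−81.5)×10³/(8.314×690) = 58500/5737 = 10.20.
k_N/k_P = (2.96×10^11/2.20×10^14)·exp(10.20) = 0.001345 × 26838 = 36.1.
Since E_N < E_P, lowering the temperature improves selectivity toward N.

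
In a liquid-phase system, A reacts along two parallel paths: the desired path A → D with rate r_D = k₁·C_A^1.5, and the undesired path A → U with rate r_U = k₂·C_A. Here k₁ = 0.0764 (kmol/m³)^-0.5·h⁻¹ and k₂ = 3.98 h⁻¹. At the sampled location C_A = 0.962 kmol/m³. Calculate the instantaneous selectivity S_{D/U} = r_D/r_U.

0.0188

S_{D/U} = r_D/r_U = (k₁·C_A^1.5)/(k₂·C_A) = (k₁/k₂)·C_A^0.5.
= (0.0764×0.9620^1.5) / (3.98×0.9620) = 0.07209/3.829 = 0.0188.
Since the desired path is higher order in A, keeping C_A high (PFR or concentrated feed) favours D.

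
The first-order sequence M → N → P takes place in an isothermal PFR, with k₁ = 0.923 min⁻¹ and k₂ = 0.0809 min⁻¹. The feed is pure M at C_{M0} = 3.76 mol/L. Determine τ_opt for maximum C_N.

2.89 min

For first-order series the maximum of C_N occurs at τ_opt = ln(k₂/k₁)/(k₂−k₁).
= ln(0.0809/0.923)/(0.0809−0.923) = ln(0.08765)/-0.8421 = -2.434/-0.8421 = 2.89 min.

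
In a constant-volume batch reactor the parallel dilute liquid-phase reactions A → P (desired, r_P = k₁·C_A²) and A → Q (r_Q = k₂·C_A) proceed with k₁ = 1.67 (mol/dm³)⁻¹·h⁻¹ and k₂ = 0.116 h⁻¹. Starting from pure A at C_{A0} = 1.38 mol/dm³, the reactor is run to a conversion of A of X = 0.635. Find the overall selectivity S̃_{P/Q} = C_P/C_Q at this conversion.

C_A = C_{A0}(1−X) = 0.5037 mol/dm³.
Along a PFR/batch, dC_Q/dC_A = −r_Q/(r_P+r_Q) = −k₂/(k₂+k₁·C_A).
Integrating from C_{A0} to C_A: C_Q = (0.116/1.67)·ln[(0.116+1.67·1.38)/(0.116+1.67·0.504)] = 0.06946·ln(2.421/0.9572) = 0.06444 mol/dm³.
Then C_P = (C_{A0}−C_A) − C_Q = 0.8763 − 0.06444 = 0.8119 mol/dm³.
S̃_{P/Q} = C_P/C_Q = 0.8119/0.06444 = 12.6.

12.6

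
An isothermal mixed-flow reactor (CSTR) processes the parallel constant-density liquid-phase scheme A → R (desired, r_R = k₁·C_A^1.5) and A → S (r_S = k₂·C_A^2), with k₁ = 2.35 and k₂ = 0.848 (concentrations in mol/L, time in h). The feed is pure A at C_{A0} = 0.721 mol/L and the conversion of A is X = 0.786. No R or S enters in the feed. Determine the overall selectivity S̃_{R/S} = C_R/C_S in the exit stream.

7.06

Exit C_A = C_{A0}(1−X) = 0.721×0.214 = 0.1543 mol/L.
A CSTR operates uniformly at the exit composition, giving r_R = 0.1424 and r_S = 0.02019 (each k·C_A^n at C_A = 0.1543).
Overall selectivity = C_R/C_S = r_Rτ/(r_Sτ) = r_R/r_S = 7.06.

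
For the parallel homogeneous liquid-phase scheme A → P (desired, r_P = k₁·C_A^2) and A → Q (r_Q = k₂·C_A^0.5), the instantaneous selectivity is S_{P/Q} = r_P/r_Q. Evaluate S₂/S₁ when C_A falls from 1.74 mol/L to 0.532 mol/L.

S_{P/Q} = (k₁/k₂)·C_A^1.5, so S₂/S₁ = (C_{A,2}/C_{A,1})^1.5.
= (0.532/1.74)^1.5 = (0.3057)^1.5 = 0.169.
Selectivity toward P falls as C_A falls — high-concentration operation is favoured.

0.169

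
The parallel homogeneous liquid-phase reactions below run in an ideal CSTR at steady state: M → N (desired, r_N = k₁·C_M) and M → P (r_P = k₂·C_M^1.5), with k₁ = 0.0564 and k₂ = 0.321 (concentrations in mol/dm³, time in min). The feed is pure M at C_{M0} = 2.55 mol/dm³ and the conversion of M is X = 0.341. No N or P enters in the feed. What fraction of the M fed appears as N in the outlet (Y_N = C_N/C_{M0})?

Exit C_M = C_{M0}(1−X) = 2.55×0.659 = 1.680 mol/dm³.
Rates in a CSTR are evaluated at the outlet concentration: r_N = 0.0564×1.680 = 0.09478, r_P = 0.321×1.680^1.5 = 0.6993.
Fraction of consumed M going to N: r_N/(r_N+r_P) = 0.1194.
C_N = 0.1194·C_{M0}·X = 0.1194×2.55×0.341 = 0.104 mol/dm³; Y_N = C_N/C_{M0} = 0.0407.

0.0407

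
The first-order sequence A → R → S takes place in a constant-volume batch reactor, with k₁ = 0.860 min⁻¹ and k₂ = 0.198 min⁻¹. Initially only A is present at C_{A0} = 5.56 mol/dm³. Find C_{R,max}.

At the optimum, C_{R,max}/C_{A0} = (k₁/k₂)^[k₂/(k₂−k₁)].
= (0.860/0.198)^(0.198/(0.198−0.860)) = (4.343)^(-0.2991) = 0.6445.
C_{R,max} = 0.6445×5.56 = 3.58 mol/dm³.

3.58 mol/dm³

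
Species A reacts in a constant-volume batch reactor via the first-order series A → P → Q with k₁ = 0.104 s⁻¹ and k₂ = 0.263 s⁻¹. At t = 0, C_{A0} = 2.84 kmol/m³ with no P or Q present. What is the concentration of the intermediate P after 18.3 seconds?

The intermediate concentration in a first-order A→B→C sequence is C_P = k₁C_{A0}(e^(−k₁t) − e^(−k₂t))/(k₂−k₁).
e^(−k₁t) = e^(−0.104×18.3) = e^(−1.903) = 0.1491; e^(−k₂t) = e^(−4.813) = 0.008124.
C_P = 0.104×2.84/(0.263−0.104) × (0.1491−0.008124) = 1.858×0.1410 = 0.2619 kmol/m³.

0.262 kmol/m³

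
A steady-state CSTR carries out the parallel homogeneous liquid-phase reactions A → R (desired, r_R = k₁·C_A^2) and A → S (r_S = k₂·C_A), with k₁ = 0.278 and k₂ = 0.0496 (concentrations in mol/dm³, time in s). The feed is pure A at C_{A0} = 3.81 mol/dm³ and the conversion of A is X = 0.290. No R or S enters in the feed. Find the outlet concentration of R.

1.04 mol/dm³

Exit C_A = C_{A0}(1−X) = 3.81×0.710 = 2.705 mol/dm³.
In a CSTR the entire volume is at exit conditions, so r_R = 0.278×2.705^2 = 2.034 and r_S = 0.0496×2.705 = 0.1342.
Fraction of consumed A going to R: r_R/(r_R+r_S) = 0.9381.
C_R = 0.9381·C_{A0}·X = 0.9381×3.81×0.290 = 1.04 mol/dm³.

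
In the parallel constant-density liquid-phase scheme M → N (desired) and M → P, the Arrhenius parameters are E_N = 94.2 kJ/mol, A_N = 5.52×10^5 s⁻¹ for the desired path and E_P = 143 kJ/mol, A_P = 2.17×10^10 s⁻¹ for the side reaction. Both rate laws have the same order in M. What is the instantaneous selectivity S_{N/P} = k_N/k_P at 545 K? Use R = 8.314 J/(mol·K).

k_N/k_P = (A_N/A_P)·exp[−(E_N−E_P)/(RT)] = (A_N/A_P)·exp[(E_P−E_N)/(RT)].
(E_P−E_N)/(RT) = (143−94.2)×10³/(8.314×545) = 48800/4531 = 10.77.
k_N/k_P = (5.52×10^5/2.17×10^10)·exp(10.77) = 2.544×10^-5 × 47569 = 1.21.
Since E_N < E_P, lowering the temperature improves selectivity toward N.

1.21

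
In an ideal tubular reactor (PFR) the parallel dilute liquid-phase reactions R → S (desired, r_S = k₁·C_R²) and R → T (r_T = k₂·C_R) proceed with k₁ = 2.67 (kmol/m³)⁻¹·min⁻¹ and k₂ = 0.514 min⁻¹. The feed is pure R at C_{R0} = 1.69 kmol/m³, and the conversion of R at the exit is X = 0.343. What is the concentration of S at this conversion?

C_R = C_{R0}(1−X) = 1.110 kmol/m³.
Along a PFR/batch, dC_T/dC_R = −r_T/(r_S+r_T) = −k₂/(k₂+k₁·C_R).
Integrating from C_{R0} to C_R: C_T = (0.514/2.67)·ln[(0.514+2.67·1.69)/(0.514+2.67·1.11)] = 0.1925·ln(5.026/3.479) = 0.07085 kmol/m³.
Then C_S = (C_{R0}−C_R) − C_T = 0.5797 − 0.07085 = 0.5088 kmol/m³.

0.509 kmol/m³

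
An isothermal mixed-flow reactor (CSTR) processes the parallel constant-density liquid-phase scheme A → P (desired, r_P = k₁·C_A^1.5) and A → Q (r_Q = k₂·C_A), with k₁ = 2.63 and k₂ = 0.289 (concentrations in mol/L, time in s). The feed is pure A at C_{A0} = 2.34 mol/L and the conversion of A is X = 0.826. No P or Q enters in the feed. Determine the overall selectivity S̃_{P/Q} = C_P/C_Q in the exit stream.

5.81

Exit C_A = C_{A0}(1−X) = 2.34×0.174 = 0.4072 mol/L.
A CSTR operates uniformly at the exit composition, giving r_P = 0.6833 and r_Q = 0.1177 (each k·C_A^n at C_A = 0.4072).
Overall selectivity = C_P/C_Q = r_Pτ/(r_Qτ) = r_P/r_Q = 5.81.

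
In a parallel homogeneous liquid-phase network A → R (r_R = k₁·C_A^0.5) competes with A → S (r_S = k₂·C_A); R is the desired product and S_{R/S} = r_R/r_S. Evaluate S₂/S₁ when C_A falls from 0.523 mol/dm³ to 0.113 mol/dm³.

2.15

S_{R/S} = (k₁/k₂)·C_A^-0.5, so S₂/S₁ = (C_{A,2}/C_{A,1})^-0.5.
= (0.113/0.523)^(-0.5) = (0.2161)^(-0.5) = 2.15.
Selectivity toward R rises as C_A falls — low-concentration operation is favoured.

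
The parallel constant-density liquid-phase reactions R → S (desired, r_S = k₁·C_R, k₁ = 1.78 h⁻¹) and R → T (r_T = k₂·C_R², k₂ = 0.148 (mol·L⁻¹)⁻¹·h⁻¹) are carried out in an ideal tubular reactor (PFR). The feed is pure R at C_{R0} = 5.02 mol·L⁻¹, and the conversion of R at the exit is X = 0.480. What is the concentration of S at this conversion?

C_R = C_{R0}(1−X) = 2.610 mol·L⁻¹.
Along a PFR/batch, dC_S/dC_R = −r_S/(r_S+r_T) = −k₁/(k₁+k₂·C_R).
Integrating from C_{R0} to C_R: C_S = (1.78/0.148)·ln[(1.78+0.148·5.02)/(1.78+0.148·2.61)] = 12.03·ln(2.523/2.166) = 1.833 mol·L⁻¹.

1.83 mol·L⁻¹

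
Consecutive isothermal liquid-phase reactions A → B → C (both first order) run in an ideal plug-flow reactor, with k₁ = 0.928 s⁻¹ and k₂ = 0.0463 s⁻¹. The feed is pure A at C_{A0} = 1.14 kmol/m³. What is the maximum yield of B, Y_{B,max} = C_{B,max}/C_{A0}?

At the optimum, C_{B,max}/C_{A0} = (k₁/k₂)^[k₂/(k₂−k₁)].
= (0.928/0.0463)^(0.0463/(0.0463−0.928)) = (20.04)^(-0.05251) = 0.8543.

0.854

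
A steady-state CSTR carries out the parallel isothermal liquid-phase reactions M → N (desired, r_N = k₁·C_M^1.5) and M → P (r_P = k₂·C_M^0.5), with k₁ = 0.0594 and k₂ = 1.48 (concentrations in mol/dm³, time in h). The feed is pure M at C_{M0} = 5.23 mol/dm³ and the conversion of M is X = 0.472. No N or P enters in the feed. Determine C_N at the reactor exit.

Exit C_M = C_{M0}(1−X) = 5.23×0.528 = 2.761 mol/dm³.
In a CSTR the entire volume is at exit conditions, so r_N = 0.0594×2.761^1.5 = 0.2726 and r_P = 1.48×2.761^0.5 = 2.459.
Fraction of consumed M going to N: r_N/(r_N+r_P) = 0.09977.
C_N = 0.09977·C_{M0}·X = 0.09977×5.23×0.472 = 0.246 mol/dm³.

0.246 mol/dm³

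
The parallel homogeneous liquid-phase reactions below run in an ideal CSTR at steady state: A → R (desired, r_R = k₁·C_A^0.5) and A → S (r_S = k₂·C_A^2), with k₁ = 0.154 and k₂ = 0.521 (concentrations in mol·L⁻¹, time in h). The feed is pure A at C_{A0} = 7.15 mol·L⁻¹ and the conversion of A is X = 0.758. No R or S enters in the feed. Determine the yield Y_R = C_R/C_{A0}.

Exit C_A = C_{A0}(1−X) = 7.15×0.242 = 1.730 mol·L⁻¹.
A CSTR operates uniformly at the exit composition, giving r_R = 0.2026 and r_S = 1.560 (each k·C_A^n at C_A = 1.730).
Fraction of consumed A going to R: r_R/(r_R+r_S) = 0.1149.
C_R = 0.1149·C_{A0}·X = 0.1149×7.15×0.758 = 0.623 mol·L⁻¹; Y_R = C_R/C_{A0} = 0.0871.

0.0871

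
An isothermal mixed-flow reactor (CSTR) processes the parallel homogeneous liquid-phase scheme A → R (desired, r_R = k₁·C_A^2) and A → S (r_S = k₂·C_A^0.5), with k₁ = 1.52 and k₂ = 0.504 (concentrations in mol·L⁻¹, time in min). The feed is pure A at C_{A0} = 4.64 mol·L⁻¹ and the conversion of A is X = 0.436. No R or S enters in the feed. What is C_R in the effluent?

1.88 mol·L⁻¹

Exit C_A = C_{A0}(1−X) = 4.64×0.564 = 2.617 mol·L⁻¹.
A CSTR operates uniformly at the exit composition, giving r_R = 10.41 and r_S = 0.8153 (each k·C_A^n at C_A = 2.617).
Fraction of consumed A going to R: r_R/(r_R+r_S) = 0.9274.
C_R = 0.9274·C_{A0}·X = 0.9274×4.64×0.436 = 1.88 mol·L⁻¹.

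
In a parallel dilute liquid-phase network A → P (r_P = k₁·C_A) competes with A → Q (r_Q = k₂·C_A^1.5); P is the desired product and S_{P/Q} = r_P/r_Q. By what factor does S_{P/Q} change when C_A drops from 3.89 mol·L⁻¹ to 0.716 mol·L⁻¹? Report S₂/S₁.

S_{P/Q} = (k₁/k₂)·C_A^-0.5, so S₂/S₁ = (C_{A,2}/C_{A,1})^-0.5.
= (0.716/3.89)^(-0.5) = (0.1841)^(-0.5) = 2.33.

2.33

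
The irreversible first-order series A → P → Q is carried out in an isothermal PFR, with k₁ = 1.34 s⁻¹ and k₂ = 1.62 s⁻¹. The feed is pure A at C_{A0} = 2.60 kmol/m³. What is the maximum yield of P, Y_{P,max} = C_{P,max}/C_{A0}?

At the optimum, C_{P,max}/C_{A0} = (k₁/k₂)^[k₂/(k₂−k₁)].
= (1.34/1.62)^(1.62/(1.62−1.34)) = (0.8272)^(5.786) = 0.3336.

0.334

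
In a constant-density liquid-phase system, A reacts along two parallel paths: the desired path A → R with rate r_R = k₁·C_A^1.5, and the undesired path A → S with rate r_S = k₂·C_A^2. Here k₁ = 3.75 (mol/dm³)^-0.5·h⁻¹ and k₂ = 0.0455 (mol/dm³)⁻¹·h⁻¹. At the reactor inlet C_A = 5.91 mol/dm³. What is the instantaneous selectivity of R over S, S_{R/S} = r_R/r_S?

S_{R/S} = r_R/r_S = (k₁·C_A^1.5)/(k₂·C_A^2) = (k₁/k₂)·C_A^-0.5.
= (3.75×5.910^1.5) / (0.0455×5.910^2) = 53.88/1.589 = 33.9.

33.9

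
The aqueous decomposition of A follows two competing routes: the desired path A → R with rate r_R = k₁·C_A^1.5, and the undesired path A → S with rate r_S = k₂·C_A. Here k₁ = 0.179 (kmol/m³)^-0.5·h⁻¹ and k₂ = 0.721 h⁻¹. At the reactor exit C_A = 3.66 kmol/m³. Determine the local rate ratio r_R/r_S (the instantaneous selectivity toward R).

S_{R/S} = r_R/r_S = (k₁·C_A^1.5)/(k₂·C_A) = (k₁/k₂)·C_A^0.5.
= (0.179×3.660^1.5) / (0.721×3.660) = 1.253/2.639 = 0.475.
Since the desired path is higher order in A, keeping C_A high (PFR or concentrated feed) favours R.

0.475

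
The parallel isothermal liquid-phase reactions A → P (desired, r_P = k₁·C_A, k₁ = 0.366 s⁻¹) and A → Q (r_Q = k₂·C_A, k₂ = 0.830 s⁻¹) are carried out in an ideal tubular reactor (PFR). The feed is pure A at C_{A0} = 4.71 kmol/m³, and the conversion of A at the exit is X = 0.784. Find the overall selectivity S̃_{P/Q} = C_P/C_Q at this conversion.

0.441

C_A = C_{A0}(1−X) = 1.017 kmol/m³.
Both paths are first order in A, so the instantaneous fraction to P is constant: dC_P/d(−C_A) = k₁/(k₁+k₂) = 0.3060.
C_P = 0.3060·(C_{A0}−C_A) = 0.3060×3.693 = 1.13 kmol/m³.
C_Q = (C_{A0}−C_A)−C_P = 2.563 kmol/m³; S̃_{P/Q} = 1.130/2.563 = 0.441.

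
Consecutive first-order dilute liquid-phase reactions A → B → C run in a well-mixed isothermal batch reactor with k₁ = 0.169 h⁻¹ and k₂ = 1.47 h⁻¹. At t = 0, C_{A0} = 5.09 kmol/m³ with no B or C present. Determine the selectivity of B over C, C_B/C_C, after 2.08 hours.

0.404

Solving the coupled first-order balances gives C_B(t) = [k₁/(k₂−k₁)]·C_{A0}·(e^(−k₁t) − e^(−k₂t)).
e^(−k₁t) = e^(−0.169×2.08) = e^(−0.3515) = 0.7036; e^(−k₂t) = e^(−3.058) = 0.04700.
C_B = 0.169×5.09/(1.47−0.169) × (0.7036−0.04700) = 0.6612×0.6566 = 0.4341 kmol/m³.
C_A = C_{A0}e^(−k₁t) = 3.581 kmol/m³, so C_C = C_{A0}−C_A−C_B = 1.074 kmol/m³; C_B/C_C = 0.404.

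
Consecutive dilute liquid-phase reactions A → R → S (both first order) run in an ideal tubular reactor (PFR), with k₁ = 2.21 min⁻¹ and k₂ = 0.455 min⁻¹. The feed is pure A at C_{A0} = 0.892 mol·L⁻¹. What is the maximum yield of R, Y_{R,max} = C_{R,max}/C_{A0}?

For a first-order series the maximum intermediate yield is C_{R,max}/C_{A0} = (k₁/k₂)^[k₂/(k₂−k₁)].
= (2.21/0.455)^(0.455/(0.455−2.21)) = (4.857)^(-0.2593) = 0.6638.

0.664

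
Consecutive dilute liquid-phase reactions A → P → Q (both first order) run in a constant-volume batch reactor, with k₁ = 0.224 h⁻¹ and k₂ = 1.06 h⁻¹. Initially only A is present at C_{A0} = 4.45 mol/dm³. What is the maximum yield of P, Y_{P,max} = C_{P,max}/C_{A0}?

0.139

For a first-order series the maximum intermediate yield is C_{P,max}/C_{A0} = (k₁/k₂)^[k₂/(k₂−k₁)].
= (0.224/1.06)^(1.06/(1.06−0.224)) = (0.2113)^(1.268) = 0.1393.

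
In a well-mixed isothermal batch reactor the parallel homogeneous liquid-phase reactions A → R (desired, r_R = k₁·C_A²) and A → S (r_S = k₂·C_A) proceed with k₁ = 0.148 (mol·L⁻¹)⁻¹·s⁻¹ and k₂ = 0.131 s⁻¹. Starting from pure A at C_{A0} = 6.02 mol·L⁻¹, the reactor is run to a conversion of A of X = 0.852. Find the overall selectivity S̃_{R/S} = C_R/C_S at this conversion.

3.27

C_A = C_{A0}(1−X) = 0.8910 mol·L⁻¹.
Along a PFR/batch, dC_S/dC_A = −r_S/(r_R+r_S) = −k₂/(k₂+k₁·C_A).
Integrating from C_{A0} to C_A: C_S = (0.131/0.148)·ln[(0.131+0.148·6.02)/(0.131+0.148·0.891)] = 0.8851·ln(1.022/0.2629) = 1.202 mol·L⁻¹.
Then C_R = (C_{A0}−C_A) − C_S = 5.129 − 1.202 = 3.927 mol·L⁻¹.
S̃_{R/S} = C_R/C_S = 3.927/1.202 = 3.27.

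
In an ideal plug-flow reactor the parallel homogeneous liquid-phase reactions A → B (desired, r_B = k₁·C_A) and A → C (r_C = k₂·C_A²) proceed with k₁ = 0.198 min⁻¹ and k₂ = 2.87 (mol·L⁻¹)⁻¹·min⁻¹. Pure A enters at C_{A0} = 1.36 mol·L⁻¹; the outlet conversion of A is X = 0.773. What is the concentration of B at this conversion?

C_A = C_{A0}(1−X) = 0.3087 mol·L⁻¹.
Along a PFR/batch, dC_B/dC_A = −r_B/(r_B+r_C) = −k₁/(k₁+k₂·C_A).
Integrating from C_{A0} to C_A: C_B = (0.198/2.87)·ln[(0.198+2.87·1.36)/(0.198+2.87·0.309)] = 0.06899·ln(4.101/1.084) = 0.09180 mol·L⁻¹.

0.0918 mol·L⁻¹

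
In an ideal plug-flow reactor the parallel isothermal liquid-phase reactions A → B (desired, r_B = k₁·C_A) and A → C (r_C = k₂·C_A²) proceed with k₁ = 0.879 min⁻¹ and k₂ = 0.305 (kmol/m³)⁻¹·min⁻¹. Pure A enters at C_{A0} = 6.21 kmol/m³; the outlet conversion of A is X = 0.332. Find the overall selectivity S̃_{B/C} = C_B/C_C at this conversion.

0.561

C_A = C_{A0}(1−X) = 4.148 kmol/m³.
Along a PFR/batch, dC_B/dC_A = −r_B/(r_B+r_C) = −k₁/(k₁+k₂·C_A).
Integrating from C_{A0} to C_A: C_B = (0.879/0.305)·ln[(0.879+0.305·6.21)/(0.879+0.305·4.15)] = 2.882·ln(2.773/2.144) = 0.7412 kmol/m³.
C_C = (C_{A0}−C_A)−C_B = 1.321 kmol/m³; S̃_{B/C} = 0.7412/1.321 = 0.561.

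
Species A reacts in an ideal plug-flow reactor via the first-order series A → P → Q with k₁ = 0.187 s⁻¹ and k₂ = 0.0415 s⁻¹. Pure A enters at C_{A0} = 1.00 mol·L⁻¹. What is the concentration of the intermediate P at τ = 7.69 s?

Solving the coupled first-order balances gives C_P(τ) = [k₁/(k₂−k₁)]·C_{A0}·(e^(−k₁τ) − e^(−k₂τ)).
e^(−k₁τ) = e^(−0.187×7.69) = e^(−1.438) = 0.2374; e^(−k₂τ) = e^(−0.3191) = 0.7268.
C_P = 0.187×1.00/(0.0415−0.187) × (0.2374−0.7268) = (-1.285)×(-0.4894) = 0.6290 mol·L⁻¹.

0.629 mol·L⁻¹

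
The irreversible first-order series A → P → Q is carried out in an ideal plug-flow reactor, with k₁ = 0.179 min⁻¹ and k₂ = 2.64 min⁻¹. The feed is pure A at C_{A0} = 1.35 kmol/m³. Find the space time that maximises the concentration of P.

1.09 min

For first-order series the maximum of C_P occurs at τ_opt = ln(k₂/k₁)/(k₂−k₁).
= ln(2.64/0.179)/(2.64−0.179) = ln(14.75)/2.461 = 2.691/2.461 = 1.09 min.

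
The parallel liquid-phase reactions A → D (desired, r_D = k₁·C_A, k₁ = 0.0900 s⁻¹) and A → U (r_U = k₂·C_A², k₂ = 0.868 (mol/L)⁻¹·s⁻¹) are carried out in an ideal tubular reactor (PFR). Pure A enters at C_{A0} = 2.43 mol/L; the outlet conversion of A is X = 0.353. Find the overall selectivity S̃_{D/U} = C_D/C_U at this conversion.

C_A = C_{A0}(1−X) = 1.572 mol/L.
Along a PFR/batch, dC_D/dC_A = −r_D/(r_D+r_U) = −k₁/(k₁+k₂·C_A).
Integrating from C_{A0} to C_A: C_D = (0.0900/0.868)·ln[(0.0900+0.868·2.43)/(0.0900+0.868·1.57)] = 0.1037·ln(2.199/1.455) = 0.04286 mol/L.
C_U = (C_{A0}−C_A)−C_D = 0.8149 mol/L; S̃_{D/U} = 0.04286/0.8149 = 0.0526.

0.0526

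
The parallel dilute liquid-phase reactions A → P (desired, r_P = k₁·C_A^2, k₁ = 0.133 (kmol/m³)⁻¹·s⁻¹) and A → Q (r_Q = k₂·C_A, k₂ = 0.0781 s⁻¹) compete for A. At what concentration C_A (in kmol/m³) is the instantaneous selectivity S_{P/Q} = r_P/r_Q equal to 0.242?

0.142 kmol/m³

S_{P/Q} = (k₁/k₂)·C_A ⇒ C_A = S·k₂/k₁.
= 0.242×0.0781/0.133 = 0.142 kmol/m³.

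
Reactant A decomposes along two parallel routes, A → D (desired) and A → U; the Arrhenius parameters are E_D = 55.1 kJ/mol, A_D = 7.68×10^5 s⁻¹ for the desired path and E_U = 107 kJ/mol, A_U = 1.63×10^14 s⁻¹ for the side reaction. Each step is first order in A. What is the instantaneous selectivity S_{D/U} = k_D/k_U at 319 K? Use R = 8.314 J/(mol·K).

1.49

With equal orders, S_{D/U} = k_D/k_U = (A_D/A_U)·exp[(E_U−E_D)/(RT)].
(E_U−E_D)/(RT) = (107−55.1)×10³/(8.314×319) = 51900/2652 = 19.57.
k_D/k_U = (7.68×10^5/1.63×10^14)·exp(19.57) = 4.712×10^-9 × 3.153×10^8 = 1.49.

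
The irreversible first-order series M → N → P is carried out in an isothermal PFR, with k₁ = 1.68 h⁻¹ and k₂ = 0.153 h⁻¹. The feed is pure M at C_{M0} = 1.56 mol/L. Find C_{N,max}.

For a first-order series the maximum intermediate yield is C_{N,max}/C_{M0} = (k₁/k₂)^[k₂/(k₂−k₁)].
= (1.68/0.153)^(0.153/(0.153−1.68)) = (10.98)^(-0.1002) = 0.7866.
C_{N,max} = 0.7866×1.56 = 1.23 mol/L.

1.23 mol/L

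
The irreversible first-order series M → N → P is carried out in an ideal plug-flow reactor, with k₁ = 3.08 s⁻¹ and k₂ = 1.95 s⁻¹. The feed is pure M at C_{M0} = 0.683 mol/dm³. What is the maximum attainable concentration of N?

0.310 mol/dm³

At the optimum, C_{N,max}/C_{M0} = (k₁/k₂)^[k₂/(k₂−k₁)].
= (3.08/1.95)^(1.95/(1.95−3.08)) = (1.579)^(-1.726) = 0.4544.
C_{N,max} = 0.4544×0.683 = 0.310 mol/dm³.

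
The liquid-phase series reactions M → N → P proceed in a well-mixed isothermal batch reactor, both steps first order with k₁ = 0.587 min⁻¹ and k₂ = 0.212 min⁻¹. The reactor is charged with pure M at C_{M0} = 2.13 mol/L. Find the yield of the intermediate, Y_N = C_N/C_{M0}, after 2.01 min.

Solving the coupled first-order balances gives C_N(t) = [k₁/(k₂−k₁)]·C_{M0}·(e^(−k₁t) − e^(−k₂t)).
e^(−k₁t) = e^(−0.587×2.01) = e^(−1.180) = 0.3073; e^(−k₂t) = e^(−0.4261) = 0.6530.
C_N = 0.587×2.13/(0.212−0.587) × (0.3073−0.6530) = (-3.334)×(-0.3457) = 1.153 mol/L.
Y_N = C_N/C_{M0} = 1.153/2.13 = 0.541.

0.541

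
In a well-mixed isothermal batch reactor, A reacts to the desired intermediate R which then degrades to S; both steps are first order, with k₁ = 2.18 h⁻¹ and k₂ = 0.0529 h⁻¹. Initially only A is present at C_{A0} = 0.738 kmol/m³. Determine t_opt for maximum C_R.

1.75 h

For first-order series the maximum of C_R occurs at t_opt = ln(k₂/k₁)/(k₂−k₁).
= ln(0.0529/2.18)/(0.0529−2.18) = ln(0.02427)/-2.127 = -3.719/-2.127 = 1.75 h.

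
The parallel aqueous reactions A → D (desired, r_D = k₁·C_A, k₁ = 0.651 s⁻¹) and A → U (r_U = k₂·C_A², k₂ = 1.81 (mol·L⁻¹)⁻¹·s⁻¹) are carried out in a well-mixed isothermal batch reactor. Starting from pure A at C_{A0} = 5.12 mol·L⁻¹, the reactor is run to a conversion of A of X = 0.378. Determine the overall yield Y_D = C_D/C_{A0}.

0.0306

C_A = C_{A0}(1−X) = 3.185 mol·L⁻¹.
Along a PFR/batch, dC_D/dC_A = −r_D/(r_D+r_U) = −k₁/(k₁+k₂·C_A).
Integrating from C_{A0} to C_A: C_D = (0.651/1.81)·ln[(0.651+1.81·5.12)/(0.651+1.81·3.18)] = 0.3597·ln(9.918/6.415) = 0.1567 mol·L⁻¹.
Y_D = C_D/C_{A0} = 0.1567/5.12 = 0.0306.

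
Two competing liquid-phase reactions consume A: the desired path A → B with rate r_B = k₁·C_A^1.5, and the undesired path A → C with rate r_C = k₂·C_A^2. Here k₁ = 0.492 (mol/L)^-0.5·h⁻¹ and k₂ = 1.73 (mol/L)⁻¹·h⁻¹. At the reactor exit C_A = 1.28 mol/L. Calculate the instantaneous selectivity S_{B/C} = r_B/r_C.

0.251

S_{B/C} = r_B/r_C = (k₁·C_A^1.5)/(k₂·C_A^2) = (k₁/k₂)·C_A^-0.5.
= (0.492×1.280^1.5) / (1.73×1.280^2) = 0.7125/2.834 = 0.251.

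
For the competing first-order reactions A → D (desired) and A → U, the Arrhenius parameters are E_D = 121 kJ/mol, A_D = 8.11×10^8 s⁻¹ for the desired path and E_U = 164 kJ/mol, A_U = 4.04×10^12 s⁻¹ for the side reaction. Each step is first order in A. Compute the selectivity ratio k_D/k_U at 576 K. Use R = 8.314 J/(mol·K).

1.59

Since both paths have the same order in A, the concentration cancels and S_{D/U} = k_D/k_U = (A_D/A_U)·exp[(E_U−E_D)/(RT)].
(E_U−E_D)/(RT) = (164−121)×10³/(8.314×576) = 43000/4789 = 8.979.
k_D/k_U = (8.11×10^8/4.04×10^12)·exp(8.979) = 2.007×10^-4 × 7936 = 1.59.
Since E_D < E_U, lowering the temperature improves selectivity toward D.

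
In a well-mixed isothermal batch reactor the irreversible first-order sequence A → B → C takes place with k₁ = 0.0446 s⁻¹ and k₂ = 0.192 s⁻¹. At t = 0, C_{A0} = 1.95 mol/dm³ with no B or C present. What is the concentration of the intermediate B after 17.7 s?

0.248 mol/dm³

The intermediate concentration in a first-order A→B→C sequence is C_B = k₁C_{A0}(e^(−k₁t) − e^(−k₂t))/(k₂−k₁).
e^(−k₁t) = e^(−0.0446×17.7) = e^(−0.7894) = 0.4541; e^(−k₂t) = e^(−3.398) = 0.03343.
C_B = 0.0446×1.95/(0.192−0.0446) × (0.4541−0.03343) = 0.5900×0.4207 = 0.2482 mol/dm³.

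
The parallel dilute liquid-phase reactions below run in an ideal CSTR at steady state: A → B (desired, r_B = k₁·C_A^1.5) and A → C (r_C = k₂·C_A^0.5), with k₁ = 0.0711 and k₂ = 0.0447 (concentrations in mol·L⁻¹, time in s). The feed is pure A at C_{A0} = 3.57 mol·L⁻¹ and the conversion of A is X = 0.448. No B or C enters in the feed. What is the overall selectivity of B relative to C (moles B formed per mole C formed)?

3.13

Exit C_A = C_{A0}(1−X) = 3.57×0.552 = 1.971 mol·L⁻¹.
Rates in a CSTR are evaluated at the outlet concentration: r_B = 0.0711×1.971^1.5 = 0.1967, r_C = 0.0447×1.971^0.5 = 0.06275.
Overall selectivity = C_B/C_C = r_Bτ/(r_Cτ) = r_B/r_C = 3.13.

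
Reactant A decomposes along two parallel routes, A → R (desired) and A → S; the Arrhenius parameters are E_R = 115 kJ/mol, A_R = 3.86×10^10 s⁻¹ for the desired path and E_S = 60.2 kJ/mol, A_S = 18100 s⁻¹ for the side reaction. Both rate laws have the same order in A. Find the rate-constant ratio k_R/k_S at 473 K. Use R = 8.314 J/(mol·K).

Since both paths have the same order in A, the concentration cancels and S_{R/S} = k_R/k_S = (A_R/A_S)·exp[(E_S−E_R)/(RT)].
(E_S−E_R)/(RT) = (60.2−115)×10³/(8.314×473) = -54800/3933 = -13.94.
k_R/k_S = (3.86×10^10/18100)·exp(-13.94) = 2.133×10^6 × 8.873×10^-7 = 1.89.

1.89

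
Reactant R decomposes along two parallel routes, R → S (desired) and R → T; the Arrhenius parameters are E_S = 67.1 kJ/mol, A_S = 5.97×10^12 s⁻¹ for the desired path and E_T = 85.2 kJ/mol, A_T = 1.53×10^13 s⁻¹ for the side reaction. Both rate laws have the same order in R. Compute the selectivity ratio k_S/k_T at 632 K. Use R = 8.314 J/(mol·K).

12.2

Since both paths have the same order in R, the concentration cancels and S_{S/T} = k_S/k_T = (A_S/A_T)·exp[(E_T−E_S)/(RT)].
(E_T−E_S)/(RT) = (85.2−67.1)×10³/(8.314×632) = 18100/5254 = 3.445.
k_S/k_T = (5.97×10^12/1.53×10^13)·exp(3.445) = 0.3902 × 31.33 = 12.2.
Since E_S < E_T, lowering the temperature improves selectivity toward S.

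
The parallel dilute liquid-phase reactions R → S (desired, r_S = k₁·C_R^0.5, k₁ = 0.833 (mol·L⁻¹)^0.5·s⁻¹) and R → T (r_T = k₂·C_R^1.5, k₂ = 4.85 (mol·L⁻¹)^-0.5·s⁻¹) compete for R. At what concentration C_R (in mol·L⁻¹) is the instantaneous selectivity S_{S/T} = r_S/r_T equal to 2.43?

S_{S/T} = (k₁/k₂)·C_R⁻¹ ⇒ C_R = (S·k₂/k₁)^(-1).
= (2.43×4.85/0.833)^(-1) = (14.15)^(-1) = 0.0707 mol·L⁻¹.

0.0707 mol·L⁻¹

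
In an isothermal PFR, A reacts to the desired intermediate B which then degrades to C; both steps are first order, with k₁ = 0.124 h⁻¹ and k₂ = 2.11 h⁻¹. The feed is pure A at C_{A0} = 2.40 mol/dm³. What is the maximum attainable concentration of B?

0.118 mol/dm³

For a first-order series the maximum intermediate yield is C_{B,max}/C_{A0} = (k₁/k₂)^[k₂/(k₂−k₁)].
= (0.124/2.11)^(2.11/(2.11−0.124)) = (0.05877)^(1.062) = 0.04924.
C_{B,max} = 0.04924×2.40 = 0.118 mol/dm³.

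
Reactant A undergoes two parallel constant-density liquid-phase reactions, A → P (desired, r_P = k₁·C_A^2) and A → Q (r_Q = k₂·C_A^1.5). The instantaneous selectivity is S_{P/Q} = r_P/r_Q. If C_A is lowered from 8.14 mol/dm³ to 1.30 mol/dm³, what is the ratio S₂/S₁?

S_{P/Q} = (k₁/k₂)·C_A^0.5, so S₂/S₁ = (C_{A,2}/C_{A,1})^0.5.
= (1.30/8.14)^0.5 = (0.1597)^0.5 = 0.400.

0.400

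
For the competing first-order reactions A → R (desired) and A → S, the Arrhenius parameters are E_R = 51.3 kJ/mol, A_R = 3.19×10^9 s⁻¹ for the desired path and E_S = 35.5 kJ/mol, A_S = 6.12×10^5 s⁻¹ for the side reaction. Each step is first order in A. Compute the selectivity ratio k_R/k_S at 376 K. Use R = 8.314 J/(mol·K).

33.3

Since both paths have the same order in A, the concentration cancels and S_{R/S} = k_R/k_S = (A_R/A_S)·exp[(E_S−E_R)/(RT)].
(E_S−E_R)/(RT) = (35.5−51.3)×10³/(8.314×376) = -15800/3126 = -5.054.
k_R/k_S = (3.19×10^9/6.12×10^5)·exp(-5.054) = 5212 × 0.006382 = 33.3.
Since E_R > E_S, raising the temperature improves selectivity toward R.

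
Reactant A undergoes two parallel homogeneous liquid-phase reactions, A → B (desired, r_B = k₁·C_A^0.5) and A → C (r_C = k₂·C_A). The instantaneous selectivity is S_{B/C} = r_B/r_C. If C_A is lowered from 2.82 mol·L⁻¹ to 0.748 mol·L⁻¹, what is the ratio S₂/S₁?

1.94

S_{B/C} = (k₁/k₂)·C_A^-0.5, so S₂/S₁ = (C_{A,2}/C_{A,1})^-0.5.
= (0.748/2.82)^(-0.5) = (0.2652)^(-0.5) = 1.94.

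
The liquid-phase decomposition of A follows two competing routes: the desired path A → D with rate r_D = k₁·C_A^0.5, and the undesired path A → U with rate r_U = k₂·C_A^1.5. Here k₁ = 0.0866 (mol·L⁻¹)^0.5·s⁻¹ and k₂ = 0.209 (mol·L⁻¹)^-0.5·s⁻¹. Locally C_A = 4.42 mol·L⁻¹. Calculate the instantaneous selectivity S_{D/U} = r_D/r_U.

S_{D/U} = r_D/r_U = (k₁·C_A^0.5)/(k₂·C_A^1.5) = (k₁/k₂)·C_A⁻¹.
= (0.0866×4.420^0.5) / (0.209×4.420^1.5) = 0.1821/1.942 = 0.0937.
The undesired path is higher order in A, so low C_A (CSTR or dilute feed) favours D.

0.0937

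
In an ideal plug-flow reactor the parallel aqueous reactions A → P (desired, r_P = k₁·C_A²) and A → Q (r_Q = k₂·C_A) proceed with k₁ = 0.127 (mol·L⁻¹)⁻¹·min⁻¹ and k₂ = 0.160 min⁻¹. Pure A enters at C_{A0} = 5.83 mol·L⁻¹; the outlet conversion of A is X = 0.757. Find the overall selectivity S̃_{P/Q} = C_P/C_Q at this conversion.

C_A = C_{A0}(1−X) = 1.417 mol·L⁻¹.
Along a PFR/batch, dC_Q/dC_A = −r_Q/(r_P+r_Q) = −k₂/(k₂+k₁·C_A).
Integrating from C_{A0} to C_A: C_Q = (0.160/0.127)·ln[(0.160+0.127·5.83)/(0.160+0.127·1.42)] = 1.260·ln(0.9004/0.3399) = 1.227 mol·L⁻¹.
Then C_P = (C_{A0}−C_A) − C_Q = 4.413 − 1.227 = 3.186 mol·L⁻¹.
S̃_{P/Q} = C_P/C_Q = 3.186/1.227 = 2.60.

2.60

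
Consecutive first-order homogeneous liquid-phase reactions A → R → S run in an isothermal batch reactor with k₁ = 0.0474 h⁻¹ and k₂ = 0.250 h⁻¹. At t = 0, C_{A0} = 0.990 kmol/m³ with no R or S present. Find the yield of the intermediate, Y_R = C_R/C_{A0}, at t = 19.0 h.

0.0930

For first-order series with pure A initially, C_R(t) = k₁C_{A0}/(k₂−k₁)·(e^(−k₁t) − e^(−k₂t)).
e^(−k₁t) = e^(−0.0474×19.0) = e^(−0.9006) = 0.4063; e^(−k₂t) = e^(−4.750) = 0.008652.
C_R = 0.0474×0.990/(0.250−0.0474) × (0.4063−0.008652) = 0.2316×0.3977 = 0.09211 kmol/m³.
Y_R = C_R/C_{A0} = 0.09211/0.990 = 0.0930.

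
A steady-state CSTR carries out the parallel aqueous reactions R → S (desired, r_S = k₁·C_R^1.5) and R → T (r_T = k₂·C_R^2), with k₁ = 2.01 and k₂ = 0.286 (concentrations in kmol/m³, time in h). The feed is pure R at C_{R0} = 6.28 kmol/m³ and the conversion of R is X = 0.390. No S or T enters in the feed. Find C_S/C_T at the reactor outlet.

3.59

Exit C_R = C_{R0}(1−X) = 6.28×0.610 = 3.831 kmol/m³.
Rates in a CSTR are evaluated at the outlet concentration: r_S = 2.01×3.831^1.5 = 15.07, r_T = 0.286×3.831^2 = 4.197.
Overall selectivity = C_S/C_T = r_Sτ/(r_Tτ) = r_S/r_T = 3.59.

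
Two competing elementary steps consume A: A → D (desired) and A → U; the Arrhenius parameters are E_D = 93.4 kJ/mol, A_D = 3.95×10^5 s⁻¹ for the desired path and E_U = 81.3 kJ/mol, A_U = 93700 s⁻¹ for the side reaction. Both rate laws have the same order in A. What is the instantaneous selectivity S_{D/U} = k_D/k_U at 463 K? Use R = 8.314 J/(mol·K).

k_D/k_U = (A_D/A_U)·exp[−(E_D−E_U)/(RT)] = (A_D/A_U)·exp[(E_U−E_D)/(RT)].
(E_U−E_D)/(RT) = (81.3−93.4)×10³/(8.314×463) = -12100/3849 = -3.143.
k_D/k_U = (3.95×10^5/93700)·exp(-3.143) = 4.216 × 0.04314 = 0.182.
Since E_D > E_U, raising the temperature improves selectivity toward D.

0.182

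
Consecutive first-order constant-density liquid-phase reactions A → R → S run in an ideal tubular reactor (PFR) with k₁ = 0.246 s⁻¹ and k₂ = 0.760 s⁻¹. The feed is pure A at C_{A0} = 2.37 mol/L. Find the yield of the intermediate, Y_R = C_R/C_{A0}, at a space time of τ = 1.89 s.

The intermediate concentration in a first-order A→B→C sequence is C_R = k₁C_{A0}(e^(−k₁τ) − e^(−k₂τ))/(k₂−k₁).
e^(−k₁τ) = e^(−0.246×1.89) = e^(−0.4649) = 0.6282; e^(−k₂τ) = e^(−1.436) = 0.2378.
C_R = 0.246×2.37/(0.760−0.246) × (0.6282−0.2378) = 1.134×0.3904 = 0.4428 mol/L.
Y_R = C_R/C_{A0} = 0.4428/2.37 = 0.187.

0.187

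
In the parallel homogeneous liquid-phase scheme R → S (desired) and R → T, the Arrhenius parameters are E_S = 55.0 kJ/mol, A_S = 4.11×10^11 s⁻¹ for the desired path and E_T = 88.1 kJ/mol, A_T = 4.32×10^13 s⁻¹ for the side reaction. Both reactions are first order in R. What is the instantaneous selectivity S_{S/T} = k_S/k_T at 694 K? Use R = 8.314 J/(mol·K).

2.95

With equal orders, S_{S/T} = k_S/k_T = (A_S/A_T)·exp[(E_T−E_S)/(RT)].
(E_T−E_S)/(RT) = (88.1−55.0)×10³/(8.314×694) = 33100/5770 = 5.737.
k_S/k_T = (4.11×10^11/4.32×10^13)·exp(5.737) = 0.009514 × 310.0 = 2.95.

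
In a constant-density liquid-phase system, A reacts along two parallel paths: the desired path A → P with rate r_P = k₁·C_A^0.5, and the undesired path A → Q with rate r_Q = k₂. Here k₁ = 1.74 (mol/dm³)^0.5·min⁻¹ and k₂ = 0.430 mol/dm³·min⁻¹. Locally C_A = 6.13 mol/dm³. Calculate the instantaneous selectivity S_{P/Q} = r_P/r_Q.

10.0

S_{P/Q} = r_P/r_Q = (k₁·C_A^0.5)/(k₂) = (k₁/k₂)·C_A^0.5.
= (1.74×6.130^0.5) / (0.430) = 4.308/0.4300 = 10.0.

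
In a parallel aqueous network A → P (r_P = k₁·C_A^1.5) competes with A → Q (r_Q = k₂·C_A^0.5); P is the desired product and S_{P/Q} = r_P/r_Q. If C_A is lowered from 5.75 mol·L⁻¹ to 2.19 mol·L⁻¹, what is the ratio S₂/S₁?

0.381

S_{P/Q} = (k₁/k₂)·C_A, so S₂/S₁ = (C_{A,2}/C_{A,1}).
= 2.19/5.75 = 0.381.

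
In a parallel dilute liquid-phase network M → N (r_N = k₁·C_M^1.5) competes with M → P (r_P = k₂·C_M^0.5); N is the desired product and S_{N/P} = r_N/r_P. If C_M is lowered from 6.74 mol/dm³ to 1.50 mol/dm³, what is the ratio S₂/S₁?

0.223

S_{N/P} = (k₁/k₂)·C_M, so S₂/S₁ = (C_{M,2}/C_{M,1}).
= 1.50/6.74 = 0.223.
Selectivity toward N falls as C_M falls — high-concentration operation is favoured.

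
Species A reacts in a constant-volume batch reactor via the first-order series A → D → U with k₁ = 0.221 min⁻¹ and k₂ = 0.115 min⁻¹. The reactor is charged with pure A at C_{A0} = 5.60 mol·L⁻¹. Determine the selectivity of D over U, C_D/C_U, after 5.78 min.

Solving the coupled first-order balances gives C_D(t) = [k₁/(k₂−k₁)]·C_{A0}·(e^(−k₁t) − e^(−k₂t)).
e^(−k₁t) = e^(−0.221×5.78) = e^(−1.277) = 0.2788; e^(−k₂t) = e^(−0.6647) = 0.5144.
C_D = 0.221×5.60/(0.115−0.221) × (0.2788−0.5144) = (-11.68)×(-0.2357) = 2.751 mol·L⁻¹.
C_A = C_{A0}e^(−k₁t) = 1.561 mol·L⁻¹, so C_U = C_{A0}−C_A−C_D = 1.287 mol·L⁻¹; C_D/C_U = 2.14.

2.14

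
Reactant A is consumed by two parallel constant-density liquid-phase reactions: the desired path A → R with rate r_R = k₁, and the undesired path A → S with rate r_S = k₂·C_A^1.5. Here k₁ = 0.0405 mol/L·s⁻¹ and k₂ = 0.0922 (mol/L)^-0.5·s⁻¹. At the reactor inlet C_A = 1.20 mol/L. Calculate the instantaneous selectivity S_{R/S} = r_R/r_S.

0.334

S_{R/S} = r_R/r_S = (k₁)/(k₂·C_A^1.5) = (k₁/k₂)·C_A^-1.5.
= (0.0405) / (0.0922×1.200^1.5) = 0.04050/0.1212 = 0.334.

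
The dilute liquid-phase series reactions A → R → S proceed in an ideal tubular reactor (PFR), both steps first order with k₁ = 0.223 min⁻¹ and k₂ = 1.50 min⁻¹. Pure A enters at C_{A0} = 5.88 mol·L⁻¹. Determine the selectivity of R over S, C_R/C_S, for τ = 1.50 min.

0.600

Solving the coupled first-order balances gives C_R(τ) = [k₁/(k₂−k₁)]·C_{A0}·(e^(−k₁τ) − e^(−k₂τ)).
e^(−k₁τ) = e^(−0.223×1.50) = e^(−0.3345) = 0.7157; e^(−k₂τ) = e^(−2.250) = 0.1054.
C_R = 0.223×5.88/(1.50−0.223) × (0.7157−0.1054) = 1.027×0.6103 = 0.6267 mol·L⁻¹.
C_A = C_{A0}e^(−k₁τ) = 4.208 mol·L⁻¹, so C_S = C_{A0}−C_A−C_R = 1.045 mol·L⁻¹; C_R/C_S = 0.600.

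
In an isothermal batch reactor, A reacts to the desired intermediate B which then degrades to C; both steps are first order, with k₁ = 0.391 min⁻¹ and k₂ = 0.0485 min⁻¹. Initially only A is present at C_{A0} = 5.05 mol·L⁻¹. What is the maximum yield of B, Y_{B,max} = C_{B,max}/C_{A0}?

At the optimum, C_{B,max}/C_{A0} = (k₁/k₂)^[k₂/(k₂−k₁)].
= (0.391/0.0485)^(0.0485/(0.0485−0.391)) = (8.062)^(-0.1416) = 0.7441.

0.744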